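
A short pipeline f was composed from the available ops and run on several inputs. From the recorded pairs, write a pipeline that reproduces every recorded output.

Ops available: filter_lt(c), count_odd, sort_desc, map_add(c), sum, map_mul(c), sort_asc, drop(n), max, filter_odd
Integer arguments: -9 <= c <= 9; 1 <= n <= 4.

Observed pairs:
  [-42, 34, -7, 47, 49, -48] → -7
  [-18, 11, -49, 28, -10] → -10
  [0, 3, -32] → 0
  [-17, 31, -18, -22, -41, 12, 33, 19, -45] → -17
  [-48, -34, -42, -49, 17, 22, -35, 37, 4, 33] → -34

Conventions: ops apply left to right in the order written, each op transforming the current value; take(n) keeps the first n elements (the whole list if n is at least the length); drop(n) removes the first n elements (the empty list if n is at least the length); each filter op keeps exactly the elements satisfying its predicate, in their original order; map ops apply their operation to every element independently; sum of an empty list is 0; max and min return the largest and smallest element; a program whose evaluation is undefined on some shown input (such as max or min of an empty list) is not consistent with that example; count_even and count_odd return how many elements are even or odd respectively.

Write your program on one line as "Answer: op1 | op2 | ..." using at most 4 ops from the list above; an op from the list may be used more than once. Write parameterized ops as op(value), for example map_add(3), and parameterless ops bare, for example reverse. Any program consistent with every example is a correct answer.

filter_lt(3) | sort_desc | max

Check, running the answer program on each example:
  [-42, 34, -7, 47, 49, -48] -> [-42, -7, -48] -> [-7, -42, -48] -> -7
  [-18, 11, -49, 28, -10] -> [-18, -49, -10] -> [-10, -18, -49] -> -10
  [0, 3, -32] -> [0, -32] -> [0, -32] -> 0
  [-17, 31, -18, -22, -41, 12, 33, 19, -45] -> [-17, -18, -22, -41, -45] -> [-17, -18, -22, -41, -45] -> -17
  [-48, -34, -42, -49, 17, 22, -35, 37, 4, 33] -> [-48, -34, -42, -49, -35] -> [-34, -35, -42, -48, -49] -> -34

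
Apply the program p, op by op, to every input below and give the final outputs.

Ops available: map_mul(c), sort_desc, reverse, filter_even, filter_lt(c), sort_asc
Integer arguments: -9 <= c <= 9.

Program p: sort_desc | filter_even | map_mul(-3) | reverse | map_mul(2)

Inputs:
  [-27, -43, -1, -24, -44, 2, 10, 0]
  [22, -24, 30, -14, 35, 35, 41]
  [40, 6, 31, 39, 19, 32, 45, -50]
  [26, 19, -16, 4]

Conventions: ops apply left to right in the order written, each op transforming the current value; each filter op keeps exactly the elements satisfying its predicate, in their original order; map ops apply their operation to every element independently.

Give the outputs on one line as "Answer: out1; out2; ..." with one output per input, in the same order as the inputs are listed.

Execution, op by op:
  [-27, -43, -1, -24, -44, 2, 10, 0] -> [10, 2, 0, -1, -24, -27, -43, -44] -> [10, 2, 0, -24, -44] -> [-30, -6, 0, 72, 132] -> [132, 72, 0, -6, -30] -> [264, 144, 0, -12, -60]
  [22, -24, 30, -14, 35, 35, 41] -> [41, 35, 35, 30, 22, -14, -24] -> [30, 22, -14, -24] -> [-90, -66, 42, 72] -> [72, 42, -66, -90] -> [144, 84, -132, -180]
  [40, 6, 31, 39, 19, 32, 45, -50] -> [45, 40, 39, 32, 31, 19, 6, -50] -> [40, 32, 6, -50] -> [-120, -96, -18, 150] -> [150, -18, -96, -120] -> [300, -36, -192, -240]
  [26, 19, -16, 4] -> [26, 19, 4, -16] -> [26, 4, -16] -> [-78, -12, 48] -> [48, -12, -78] -> [96, -24, -156]

[264, 144, 0, -12, -60]; [144, 84, -132, -180]; [300, -36, -192, -240]; [96, -24, -156]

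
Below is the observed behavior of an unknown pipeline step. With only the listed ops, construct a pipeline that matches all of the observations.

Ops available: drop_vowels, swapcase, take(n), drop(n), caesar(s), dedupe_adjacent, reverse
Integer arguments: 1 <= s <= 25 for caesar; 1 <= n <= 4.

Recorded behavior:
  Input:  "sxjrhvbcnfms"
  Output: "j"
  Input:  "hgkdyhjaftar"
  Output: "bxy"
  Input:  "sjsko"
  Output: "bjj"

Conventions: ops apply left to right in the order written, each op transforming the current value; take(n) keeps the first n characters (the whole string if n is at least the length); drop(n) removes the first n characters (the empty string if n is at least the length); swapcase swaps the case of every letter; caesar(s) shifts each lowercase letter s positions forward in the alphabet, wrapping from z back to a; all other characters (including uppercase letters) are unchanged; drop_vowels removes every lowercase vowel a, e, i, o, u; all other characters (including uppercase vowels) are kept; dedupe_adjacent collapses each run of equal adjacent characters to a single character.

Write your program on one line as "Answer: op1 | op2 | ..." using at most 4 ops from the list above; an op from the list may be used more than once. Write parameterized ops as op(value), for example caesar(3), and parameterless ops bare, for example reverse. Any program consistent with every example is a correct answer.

take(4) | caesar(17) | drop_vowels | reverse

Check, running the answer program on each example:
  "sxjrhvbcnfms" -> "sxjr" -> "joai" -> "j" -> "j"
  "hgkdyhjaftar" -> "hgkd" -> "yxbu" -> "yxb" -> "bxy"
  "sjsko" -> "sjsk" -> "jajb" -> "jjb" -> "bjj"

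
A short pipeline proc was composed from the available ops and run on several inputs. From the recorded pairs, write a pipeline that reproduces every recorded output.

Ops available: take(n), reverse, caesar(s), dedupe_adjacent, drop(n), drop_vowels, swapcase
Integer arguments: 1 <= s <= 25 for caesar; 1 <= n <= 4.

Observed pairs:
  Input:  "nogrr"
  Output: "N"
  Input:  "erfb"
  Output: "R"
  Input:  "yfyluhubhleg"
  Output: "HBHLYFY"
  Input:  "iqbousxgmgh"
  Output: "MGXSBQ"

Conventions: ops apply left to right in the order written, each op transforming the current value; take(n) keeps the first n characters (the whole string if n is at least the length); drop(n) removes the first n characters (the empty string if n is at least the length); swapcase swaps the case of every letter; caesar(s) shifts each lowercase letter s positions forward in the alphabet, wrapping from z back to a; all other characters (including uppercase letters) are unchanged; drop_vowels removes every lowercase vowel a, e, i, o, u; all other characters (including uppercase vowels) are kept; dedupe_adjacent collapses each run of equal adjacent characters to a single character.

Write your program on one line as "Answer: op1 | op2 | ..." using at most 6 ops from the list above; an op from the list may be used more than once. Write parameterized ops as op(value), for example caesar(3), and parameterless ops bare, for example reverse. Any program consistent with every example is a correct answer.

reverse | dedupe_adjacent | drop_vowels | drop(2) | swapcase

Check, running the answer program on each example:
  "nogrr" -> "rrgon" -> "rgon" -> "rgn" -> "n" -> "N"
  "erfb" -> "bfre" -> "bfre" -> "bfr" -> "r" -> "R"
  "yfyluhubhleg" -> "gelhbuhulyfy" -> "gelhbuhulyfy" -> "glhbhlyfy" -> "hbhlyfy" -> "HBHLYFY"
  "iqbousxgmgh" -> "hgmgxsuobqi" -> "hgmgxsuobqi" -> "hgmgxsbq" -> "mgxsbq" -> "MGXSBQ"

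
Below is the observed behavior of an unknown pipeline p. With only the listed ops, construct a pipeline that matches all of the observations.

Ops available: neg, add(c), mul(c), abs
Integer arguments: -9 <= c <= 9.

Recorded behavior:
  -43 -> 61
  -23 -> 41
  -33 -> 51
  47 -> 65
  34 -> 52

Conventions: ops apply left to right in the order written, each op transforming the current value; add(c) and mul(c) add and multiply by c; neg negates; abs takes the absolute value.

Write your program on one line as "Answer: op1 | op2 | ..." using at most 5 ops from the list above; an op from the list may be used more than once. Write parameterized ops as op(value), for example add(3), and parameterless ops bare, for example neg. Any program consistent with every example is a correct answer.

abs | neg | add(-9) | neg | add(9)

Check, running the answer program on each example:
  -43 -> 43 -> -43 -> -52 -> 52 -> 61
  -23 -> 23 -> -23 -> -32 -> 32 -> 41
  -33 -> 33 -> -33 -> -42 -> 42 -> 51
  47 -> 47 -> -47 -> -56 -> 56 -> 65
  34 -> 34 -> -34 -> -43 -> 43 -> 52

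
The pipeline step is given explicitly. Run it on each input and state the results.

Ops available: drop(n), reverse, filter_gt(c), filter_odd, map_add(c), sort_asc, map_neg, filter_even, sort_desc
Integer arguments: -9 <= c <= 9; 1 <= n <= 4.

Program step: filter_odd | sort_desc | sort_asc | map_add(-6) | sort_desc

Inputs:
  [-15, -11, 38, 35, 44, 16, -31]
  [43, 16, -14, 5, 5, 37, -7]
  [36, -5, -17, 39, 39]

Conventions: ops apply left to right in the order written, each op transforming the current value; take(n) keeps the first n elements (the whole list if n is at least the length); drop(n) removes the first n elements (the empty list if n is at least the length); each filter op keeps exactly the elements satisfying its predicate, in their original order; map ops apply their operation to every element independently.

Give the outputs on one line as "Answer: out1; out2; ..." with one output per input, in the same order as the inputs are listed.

Execution, op by op:
  [-15, -11, 38, 35, 44, 16, -31] -> [-15, -11, 35, -31] -> [35, -11, -15, -31] -> [-31, -15, -11, 35] -> [-37, -21, -17, 29] -> [29, -17, -21, -37]
  [43, 16, -14, 5, 5, 37, -7] -> [43, 5, 5, 37, -7] -> [43, 37, 5, 5, -7] -> [-7, 5, 5, 37, 43] -> [-13, -1, -1, 31, 37] -> [37, 31, -1, -1, -13]
  [36, -5, -17, 39, 39] -> [-5, -17, 39, 39] -> [39, 39, -5, -17] -> [-17, -5, 39, 39] -> [-23, -11, 33, 33] -> [33, 33, -11, -23]

[29, -17, -21, -37]; [37, 31, -1, -1, -13]; [33, 33, -11, -23]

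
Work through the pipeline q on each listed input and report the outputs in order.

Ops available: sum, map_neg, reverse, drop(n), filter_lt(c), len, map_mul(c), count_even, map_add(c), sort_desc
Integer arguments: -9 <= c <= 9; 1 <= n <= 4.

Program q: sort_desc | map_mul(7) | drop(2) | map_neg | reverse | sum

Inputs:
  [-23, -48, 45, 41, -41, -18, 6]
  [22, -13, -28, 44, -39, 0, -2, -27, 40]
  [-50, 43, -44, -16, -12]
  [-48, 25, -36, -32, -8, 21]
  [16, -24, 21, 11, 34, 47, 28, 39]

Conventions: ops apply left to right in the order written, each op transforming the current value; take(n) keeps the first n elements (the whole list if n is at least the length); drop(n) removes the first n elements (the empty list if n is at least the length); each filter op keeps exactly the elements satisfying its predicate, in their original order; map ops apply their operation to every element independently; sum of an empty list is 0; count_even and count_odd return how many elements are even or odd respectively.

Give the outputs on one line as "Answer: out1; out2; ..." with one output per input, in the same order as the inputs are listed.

868; 609; 770; 868; -602

Execution, op by op:
  [-23, -48, 45, 41, -41, -18, 6] -> [45, 41, 6, -18, -23, -41, -48] -> [315, 287, 42, -126, -161, -287, -336] -> [42, -126, -161, -287, -336] -> [-42, 126, 161, 287, 336] -> [336, 287, 161, 126, -42] -> 868
  [22, -13, -28, 44, -39, 0, -2, -27, 40] -> [44, 40, 22, 0, -2, -13, -27, -28, -39] -> [308, 280, 154, 0, -14, -91, -189, -196, -273] -> [154, 0, -14, -91, -189, -196, -273] -> [-154, 0, 14, 91, 189, 196, 273] -> [273, 196, 189, 91, 14, 0, -154] -> 609
  [-50, 43, -44, -16, -12] -> [43, -12, -16, -44, -50] -> [301, -84, -112, -308, -350] -> [-112, -308, -350] -> [112, 308, 350] -> [350, 308, 112] -> 770
  [-48, 25, -36, -32, -8, 21] -> [25, 21, -8, -32, -36, -48] -> [175, 147, -56, -224, -252, -336] -> [-56, -224, -252, -336] -> [56, 224, 252, 336] -> [336, 252, 224, 56] -> 868
  [16, -24, 21, 11, 34, 47, 28, 39] -> [47, 39, 34, 28, 21, 16, 11, -24] -> [329, 273, 238, 196, 147, 112, 77, -168] -> [238, 196, 147, 112, 77, -168] -> [-238, -196, -147, -112, -77, 168] -> [168, -77, -112, -147, -196, -238] -> -602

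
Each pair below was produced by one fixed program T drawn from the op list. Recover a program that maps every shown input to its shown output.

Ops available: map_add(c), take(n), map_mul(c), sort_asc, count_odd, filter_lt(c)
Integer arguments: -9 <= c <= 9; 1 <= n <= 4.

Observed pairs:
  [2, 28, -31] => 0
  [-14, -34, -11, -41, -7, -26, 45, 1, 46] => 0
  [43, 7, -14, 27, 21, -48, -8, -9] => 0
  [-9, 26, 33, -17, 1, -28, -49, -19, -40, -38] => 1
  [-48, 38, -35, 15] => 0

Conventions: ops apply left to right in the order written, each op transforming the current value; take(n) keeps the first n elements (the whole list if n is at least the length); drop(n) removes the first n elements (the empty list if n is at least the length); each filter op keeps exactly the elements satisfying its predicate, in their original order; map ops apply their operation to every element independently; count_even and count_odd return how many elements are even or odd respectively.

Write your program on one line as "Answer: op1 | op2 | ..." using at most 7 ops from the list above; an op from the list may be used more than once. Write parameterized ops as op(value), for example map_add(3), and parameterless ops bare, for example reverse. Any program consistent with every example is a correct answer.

filter_lt(4) | take(1) | map_add(3) | map_mul(-7) | map_add(-7) | count_odd

Check, running the answer program on each example:
  [2, 28, -31] -> [2, -31] -> [2] -> [5] -> [-35] -> [-42] -> 0
  [-14, -34, -11, -41, -7, -26, 45, 1, 46] -> [-14, -34, -11, -41, -7, -26, 1] -> [-14] -> [-11] -> [77] -> [70] -> 0
  [43, 7, -14, 27, 21, -48, -8, -9] -> [-14, -48, -8, -9] -> [-14] -> [-11] -> [77] -> [70] -> 0
  [-9, 26, 33, -17, 1, -28, -49, -19, -40, -38] -> [-9, -17, 1, -28, -49, -19, -40, -38] -> [-9] -> [-6] -> [42] -> [35] -> 1
  [-48, 38, -35, 15] -> [-48, -35] -> [-48] -> [-45] -> [315] -> [308] -> 0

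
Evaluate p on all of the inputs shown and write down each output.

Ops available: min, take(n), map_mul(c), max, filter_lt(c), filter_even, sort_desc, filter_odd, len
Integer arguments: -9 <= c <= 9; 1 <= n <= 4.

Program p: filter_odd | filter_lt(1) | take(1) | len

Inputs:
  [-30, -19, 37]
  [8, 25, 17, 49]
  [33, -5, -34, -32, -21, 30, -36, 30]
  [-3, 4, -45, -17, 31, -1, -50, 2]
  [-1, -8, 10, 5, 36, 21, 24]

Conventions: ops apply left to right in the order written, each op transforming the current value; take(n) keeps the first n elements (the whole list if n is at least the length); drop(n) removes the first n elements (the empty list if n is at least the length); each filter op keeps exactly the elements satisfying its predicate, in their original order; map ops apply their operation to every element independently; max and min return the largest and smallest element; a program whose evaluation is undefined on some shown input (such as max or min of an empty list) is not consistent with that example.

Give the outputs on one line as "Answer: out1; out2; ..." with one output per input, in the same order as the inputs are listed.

Execution, op by op:
  [-30, -19, 37] -> [-19, 37] -> [-19] -> [-19] -> 1
  [8, 25, 17, 49] -> [25, 17, 49] -> [] -> [] -> 0
  [33, -5, -34, -32, -21, 30, -36, 30] -> [33, -5, -21] -> [-5, -21] -> [-5] -> 1
  [-3, 4, -45, -17, 31, -1, -50, 2] -> [-3, -45, -17, 31, -1] -> [-3, -45, -17, -1] -> [-3] -> 1
  [-1, -8, 10, 5, 36, 21, 24] -> [-1, 5, 21] -> [-1] -> [-1] -> 1

1; 0; 1; 1; 1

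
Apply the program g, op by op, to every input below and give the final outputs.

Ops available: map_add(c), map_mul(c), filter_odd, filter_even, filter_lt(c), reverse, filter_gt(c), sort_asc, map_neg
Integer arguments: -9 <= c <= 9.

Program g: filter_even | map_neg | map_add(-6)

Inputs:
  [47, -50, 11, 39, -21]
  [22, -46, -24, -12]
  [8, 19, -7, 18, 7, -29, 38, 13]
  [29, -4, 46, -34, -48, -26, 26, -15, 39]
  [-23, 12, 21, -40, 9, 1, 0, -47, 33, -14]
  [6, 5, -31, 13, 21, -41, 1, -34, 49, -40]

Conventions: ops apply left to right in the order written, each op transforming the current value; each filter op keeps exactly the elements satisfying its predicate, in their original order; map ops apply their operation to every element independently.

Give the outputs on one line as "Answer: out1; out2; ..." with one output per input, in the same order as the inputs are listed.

Execution, op by op:
  [47, -50, 11, 39, -21] -> [-50] -> [50] -> [44]
  [22, -46, -24, -12] -> [22, -46, -24, -12] -> [-22, 46, 24, 12] -> [-28, 40, 18, 6]
  [8, 19, -7, 18, 7, -29, 38, 13] -> [8, 18, 38] -> [-8, -18, -38] -> [-14, -24, -44]
  [29, -4, 46, -34, -48, -26, 26, -15, 39] -> [-4, 46, -34, -48, -26, 26] -> [4, -46, 34, 48, 26, -26] -> [-2, -52, 28, 42, 20, -32]
  [-23, 12, 21, -40, 9, 1, 0, -47, 33, -14] -> [12, -40, 0, -14] -> [-12, 40, 0, 14] -> [-18, 34, -6, 8]
  [6, 5, -31, 13, 21, -41, 1, -34, 49, -40] -> [6, -34, -40] -> [-6, 34, 40] -> [-12, 28, 34]

[44]; [-28, 40, 18, 6]; [-14, -24, -44]; [-2, -52, 28, 42, 20, -32]; [-18, 34, -6, 8]; [-12, 28, 34]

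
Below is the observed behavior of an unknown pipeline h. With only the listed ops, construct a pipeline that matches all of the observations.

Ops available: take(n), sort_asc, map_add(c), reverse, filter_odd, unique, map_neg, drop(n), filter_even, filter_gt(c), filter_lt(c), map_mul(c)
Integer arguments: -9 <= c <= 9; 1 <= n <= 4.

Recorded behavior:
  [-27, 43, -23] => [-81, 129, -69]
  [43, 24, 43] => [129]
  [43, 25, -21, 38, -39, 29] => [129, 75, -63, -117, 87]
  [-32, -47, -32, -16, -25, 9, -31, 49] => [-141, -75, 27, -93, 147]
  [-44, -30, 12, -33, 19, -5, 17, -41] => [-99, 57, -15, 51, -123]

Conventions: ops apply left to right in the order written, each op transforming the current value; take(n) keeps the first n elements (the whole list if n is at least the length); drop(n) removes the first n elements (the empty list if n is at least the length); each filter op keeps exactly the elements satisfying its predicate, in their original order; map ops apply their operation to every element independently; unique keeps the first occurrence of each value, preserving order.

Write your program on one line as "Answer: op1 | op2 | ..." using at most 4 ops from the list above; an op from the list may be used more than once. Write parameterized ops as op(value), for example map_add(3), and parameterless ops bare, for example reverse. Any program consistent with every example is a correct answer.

unique | map_mul(3) | filter_odd

Check, running the answer program on each example:
  [-27, 43, -23] -> [-27, 43, -23] -> [-81, 129, -69] -> [-81, 129, -69]
  [43, 24, 43] -> [43, 24] -> [129, 72] -> [129]
  [43, 25, -21, 38, -39, 29] -> [43, 25, -21, 38, -39, 29] -> [129, 75, -63, 114, -117, 87] -> [129, 75, -63, -117, 87]
  [-32, -47, -32, -16, -25, 9, -31, 49] -> [-32, -47, -16, -25, 9, -31, 49] -> [-96, -141, -48, -75, 27, -93, 147] -> [-141, -75, 27, -93, 147]
  [-44, -30, 12, -33, 19, -5, 17, -41] -> [-44, -30, 12, -33, 19, -5, 17, -41] -> [-132, -90, 36, -99, 57, -15, 51, -123] -> [-99, 57, -15, 51, -123]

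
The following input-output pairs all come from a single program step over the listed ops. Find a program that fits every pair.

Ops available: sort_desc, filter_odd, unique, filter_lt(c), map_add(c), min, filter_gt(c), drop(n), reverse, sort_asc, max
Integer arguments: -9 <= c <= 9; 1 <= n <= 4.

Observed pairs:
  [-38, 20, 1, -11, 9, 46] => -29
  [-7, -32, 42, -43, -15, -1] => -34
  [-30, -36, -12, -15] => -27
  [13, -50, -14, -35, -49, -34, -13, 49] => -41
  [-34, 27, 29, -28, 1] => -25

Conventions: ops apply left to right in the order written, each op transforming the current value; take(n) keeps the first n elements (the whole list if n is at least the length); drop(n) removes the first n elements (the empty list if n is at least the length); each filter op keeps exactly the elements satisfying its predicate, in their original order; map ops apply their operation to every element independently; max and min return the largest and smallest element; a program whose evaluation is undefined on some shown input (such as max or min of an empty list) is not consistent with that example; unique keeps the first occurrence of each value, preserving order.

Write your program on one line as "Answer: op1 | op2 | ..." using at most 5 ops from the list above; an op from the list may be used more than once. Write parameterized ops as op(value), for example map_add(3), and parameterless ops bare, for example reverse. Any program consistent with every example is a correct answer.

filter_lt(4) | reverse | map_add(9) | min

Check, running the answer program on each example:
  [-38, 20, 1, -11, 9, 46] -> [-38, 1, -11] -> [-11, 1, -38] -> [-2, 10, -29] -> -29
  [-7, -32, 42, -43, -15, -1] -> [-7, -32, -43, -15, -1] -> [-1, -15, -43, -32, -7] -> [8, -6, -34, -23, 2] -> -34
  [-30, -36, -12, -15] -> [-30, -36, -12, -15] -> [-15, -12, -36, -30] -> [-6, -3, -27, -21] -> -27
  [13, -50, -14, -35, -49, -34, -13, 49] -> [-50, -14, -35, -49, -34, -13] -> [-13, -34, -49, -35, -14, -50] -> [-4, -25, -40, -26, -5, -41] -> -41
  [-34, 27, 29, -28, 1] -> [-34, -28, 1] -> [1, -28, -34] -> [10, -19, -25] -> -25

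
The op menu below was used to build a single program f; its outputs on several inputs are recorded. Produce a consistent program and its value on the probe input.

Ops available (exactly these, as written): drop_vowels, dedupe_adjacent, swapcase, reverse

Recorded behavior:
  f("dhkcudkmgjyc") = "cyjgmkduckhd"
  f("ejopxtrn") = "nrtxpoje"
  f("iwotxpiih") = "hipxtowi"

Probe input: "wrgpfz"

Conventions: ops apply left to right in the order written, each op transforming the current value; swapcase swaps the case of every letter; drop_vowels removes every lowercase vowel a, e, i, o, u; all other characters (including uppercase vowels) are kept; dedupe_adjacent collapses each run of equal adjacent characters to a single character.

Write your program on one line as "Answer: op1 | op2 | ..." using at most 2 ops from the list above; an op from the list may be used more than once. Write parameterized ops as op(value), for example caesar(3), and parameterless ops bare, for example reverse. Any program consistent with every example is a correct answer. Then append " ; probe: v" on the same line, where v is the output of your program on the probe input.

dedupe_adjacent | reverse ; probe: "zfpgrw"

Check, running the answer program on each example:
  "dhkcudkmgjyc" -> "dhkcudkmgjyc" -> "cyjgmkduckhd"
  "ejopxtrn" -> "ejopxtrn" -> "nrtxpoje"
  "iwotxpiih" -> "iwotxpih" -> "hipxtowi"
  probe: "wrgpfz" -> "wrgpfz" -> "zfpgrw"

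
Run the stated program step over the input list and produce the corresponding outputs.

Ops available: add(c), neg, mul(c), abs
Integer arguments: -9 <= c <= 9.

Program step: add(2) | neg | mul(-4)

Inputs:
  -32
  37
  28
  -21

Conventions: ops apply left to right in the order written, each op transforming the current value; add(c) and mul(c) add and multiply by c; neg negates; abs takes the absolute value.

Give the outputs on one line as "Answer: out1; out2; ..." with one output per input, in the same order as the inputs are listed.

Execution, op by op:
  -32 -> -30 -> 30 -> -120
  37 -> 39 -> -39 -> 156
  28 -> 30 -> -30 -> 120
  -21 -> -19 -> 19 -> -76

-120; 156; 120; -76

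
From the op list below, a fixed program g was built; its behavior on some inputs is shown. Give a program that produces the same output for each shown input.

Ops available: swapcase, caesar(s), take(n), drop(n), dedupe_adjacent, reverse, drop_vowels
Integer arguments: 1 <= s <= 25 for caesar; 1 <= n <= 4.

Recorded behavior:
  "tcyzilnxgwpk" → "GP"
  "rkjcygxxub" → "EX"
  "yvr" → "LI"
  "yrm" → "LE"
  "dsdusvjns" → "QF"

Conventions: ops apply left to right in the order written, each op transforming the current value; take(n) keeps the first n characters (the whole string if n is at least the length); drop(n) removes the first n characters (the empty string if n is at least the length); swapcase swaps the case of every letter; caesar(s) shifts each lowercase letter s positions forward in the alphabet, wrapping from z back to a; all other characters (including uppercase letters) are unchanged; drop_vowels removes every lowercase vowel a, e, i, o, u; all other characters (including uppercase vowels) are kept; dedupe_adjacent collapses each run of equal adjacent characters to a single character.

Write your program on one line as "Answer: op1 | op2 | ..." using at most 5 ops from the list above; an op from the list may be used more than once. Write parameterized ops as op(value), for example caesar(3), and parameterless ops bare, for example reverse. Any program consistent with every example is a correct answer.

caesar(7) | caesar(17) | take(2) | caesar(15) | swapcase

Check, running the answer program on each example:
  "tcyzilnxgwpk" -> "ajfgpsuendwr" -> "rawxgjlveuni" -> "ra" -> "gp" -> "GP"
  "rkjcygxxub" -> "yrqjfneebi" -> "pihawevvsz" -> "pi" -> "ex" -> "EX"
  "yvr" -> "fcy" -> "wtp" -> "wt" -> "li" -> "LI"
  "yrm" -> "fyt" -> "wpk" -> "wp" -> "le" -> "LE"
  "dsdusvjns" -> "kzkbzcquz" -> "bqbsqthlq" -> "bq" -> "qf" -> "QF"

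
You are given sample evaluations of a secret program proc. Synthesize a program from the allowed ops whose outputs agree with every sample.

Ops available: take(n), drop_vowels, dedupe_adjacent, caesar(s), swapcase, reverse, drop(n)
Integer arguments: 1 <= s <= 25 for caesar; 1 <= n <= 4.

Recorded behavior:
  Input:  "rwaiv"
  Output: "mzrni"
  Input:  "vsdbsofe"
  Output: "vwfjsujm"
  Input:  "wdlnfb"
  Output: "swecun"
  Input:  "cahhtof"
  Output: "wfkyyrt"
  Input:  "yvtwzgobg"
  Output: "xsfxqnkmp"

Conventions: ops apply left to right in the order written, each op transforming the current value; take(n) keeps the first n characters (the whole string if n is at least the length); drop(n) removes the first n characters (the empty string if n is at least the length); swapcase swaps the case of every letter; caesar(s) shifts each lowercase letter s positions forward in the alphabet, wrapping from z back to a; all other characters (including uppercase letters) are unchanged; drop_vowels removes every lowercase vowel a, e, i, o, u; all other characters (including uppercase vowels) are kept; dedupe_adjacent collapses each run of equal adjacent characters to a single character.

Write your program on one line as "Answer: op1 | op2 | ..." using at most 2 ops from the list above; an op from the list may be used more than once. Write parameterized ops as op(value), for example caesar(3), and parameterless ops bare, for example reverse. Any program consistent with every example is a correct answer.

caesar(17) | reverse

Check, running the answer program on each example:
  "rwaiv" -> "inrzm" -> "mzrni"
  "vsdbsofe" -> "mjusjfwv" -> "vwfjsujm"
  "wdlnfb" -> "nucews" -> "swecun"
  "cahhtof" -> "tryykfw" -> "wfkyyrt"
  "yvtwzgobg" -> "pmknqxfsx" -> "xsfxqnkmp"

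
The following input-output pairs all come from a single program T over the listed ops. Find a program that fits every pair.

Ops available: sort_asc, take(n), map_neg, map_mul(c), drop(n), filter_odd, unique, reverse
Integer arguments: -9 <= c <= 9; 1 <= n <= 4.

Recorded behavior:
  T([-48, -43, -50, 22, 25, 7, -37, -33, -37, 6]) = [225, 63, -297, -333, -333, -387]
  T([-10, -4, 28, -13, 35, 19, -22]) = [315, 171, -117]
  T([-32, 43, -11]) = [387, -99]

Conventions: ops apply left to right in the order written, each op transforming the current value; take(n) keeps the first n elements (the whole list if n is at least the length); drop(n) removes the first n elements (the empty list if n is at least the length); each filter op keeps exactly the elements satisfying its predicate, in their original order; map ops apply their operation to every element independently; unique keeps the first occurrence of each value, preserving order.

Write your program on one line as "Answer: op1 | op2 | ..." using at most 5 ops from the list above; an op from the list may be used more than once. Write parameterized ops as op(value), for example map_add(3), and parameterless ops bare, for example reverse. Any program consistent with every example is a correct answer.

map_mul(-9) | sort_asc | map_neg | filter_odd

Check, running the answer program on each example:
  [-48, -43, -50, 22, 25, 7, -37, -33, -37, 6] -> [432, 387, 450, -198, -225, -63, 333, 297, 333, -54] -> [-225, -198, -63, -54, 297, 333, 333, 387, 432, 450] -> [225, 198, 63, 54, -297, -333, -333, -387, -432, -450] -> [225, 63, -297, -333, -333, -387]
  [-10, -4, 28, -13, 35, 19, -22] -> [90, 36, -252, 117, -315, -171, 198] -> [-315, -252, -171, 36, 90, 117, 198] -> [315, 252, 171, -36, -90, -117, -198] -> [315, 171, -117]
  [-32, 43, -11] -> [288, -387, 99] -> [-387, 99, 288] -> [387, -99, -288] -> [387, -99]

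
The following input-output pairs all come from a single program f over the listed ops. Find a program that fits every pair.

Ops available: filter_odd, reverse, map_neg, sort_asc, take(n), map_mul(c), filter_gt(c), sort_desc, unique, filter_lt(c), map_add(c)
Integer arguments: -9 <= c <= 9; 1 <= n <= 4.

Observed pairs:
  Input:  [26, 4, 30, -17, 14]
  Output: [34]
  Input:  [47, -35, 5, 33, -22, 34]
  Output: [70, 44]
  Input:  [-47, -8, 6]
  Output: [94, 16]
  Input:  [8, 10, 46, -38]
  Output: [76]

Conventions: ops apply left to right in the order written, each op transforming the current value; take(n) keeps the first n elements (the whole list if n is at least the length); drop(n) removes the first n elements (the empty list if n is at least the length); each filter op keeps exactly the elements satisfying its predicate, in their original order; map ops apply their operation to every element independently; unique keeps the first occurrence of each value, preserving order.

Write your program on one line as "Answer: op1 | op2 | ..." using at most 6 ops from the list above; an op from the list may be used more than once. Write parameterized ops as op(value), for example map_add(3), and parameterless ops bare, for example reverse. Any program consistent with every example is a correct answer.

reverse | map_neg | map_mul(2) | sort_desc | filter_gt(0)

Check, running the answer program on each example:
  [26, 4, 30, -17, 14] -> [14, -17, 30, 4, 26] -> [-14, 17, -30, -4, -26] -> [-28, 34, -60, -8, -52] -> [34, -8, -28, -52, -60] -> [34]
  [47, -35, 5, 33, -22, 34] -> [34, -22, 33, 5, -35, 47] -> [-34, 22, -33, -5, 35, -47] -> [-68, 44, -66, -10, 70, -94] -> [70, 44, -10, -66, -68, -94] -> [70, 44]
  [-47, -8, 6] -> [6, -8, -47] -> [-6, 8, 47] -> [-12, 16, 94] -> [94, 16, -12] -> [94, 16]
  [8, 10, 46, -38] -> [-38, 46, 10, 8] -> [38, -46, -10, -8] -> [76, -92, -20, -16] -> [76, -16, -20, -92] -> [76]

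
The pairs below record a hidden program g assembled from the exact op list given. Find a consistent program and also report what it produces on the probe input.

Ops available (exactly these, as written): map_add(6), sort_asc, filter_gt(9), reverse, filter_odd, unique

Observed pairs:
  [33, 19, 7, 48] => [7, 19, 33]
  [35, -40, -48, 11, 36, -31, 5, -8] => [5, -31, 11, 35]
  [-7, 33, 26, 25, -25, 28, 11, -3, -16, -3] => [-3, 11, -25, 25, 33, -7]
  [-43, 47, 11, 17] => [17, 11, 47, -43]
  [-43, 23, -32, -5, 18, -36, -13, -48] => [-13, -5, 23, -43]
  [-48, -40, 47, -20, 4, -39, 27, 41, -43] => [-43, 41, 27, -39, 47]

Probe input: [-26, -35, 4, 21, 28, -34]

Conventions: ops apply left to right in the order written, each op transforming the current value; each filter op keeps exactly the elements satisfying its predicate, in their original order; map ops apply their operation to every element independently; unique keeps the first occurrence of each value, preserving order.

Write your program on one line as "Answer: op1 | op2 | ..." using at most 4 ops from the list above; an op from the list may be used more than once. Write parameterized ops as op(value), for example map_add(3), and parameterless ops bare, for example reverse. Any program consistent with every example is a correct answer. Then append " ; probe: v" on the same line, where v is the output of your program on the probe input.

reverse | filter_odd | unique ; probe: [21, -35]

Check, running the answer program on each example:
  [33, 19, 7, 48] -> [48, 7, 19, 33] -> [7, 19, 33] -> [7, 19, 33]
  [35, -40, -48, 11, 36, -31, 5, -8] -> [-8, 5, -31, 36, 11, -48, -40, 35] -> [5, -31, 11, 35] -> [5, -31, 11, 35]
  [-7, 33, 26, 25, -25, 28, 11, -3, -16, -3] -> [-3, -16, -3, 11, 28, -25, 25, 26, 33, -7] -> [-3, -3, 11, -25, 25, 33, -7] -> [-3, 11, -25, 25, 33, -7]
  [-43, 47, 11, 17] -> [17, 11, 47, -43] -> [17, 11, 47, -43] -> [17, 11, 47, -43]
  [-43, 23, -32, -5, 18, -36, -13, -48] -> [-48, -13, -36, 18, -5, -32, 23, -43] -> [-13, -5, 23, -43] -> [-13, -5, 23, -43]
  [-48, -40, 47, -20, 4, -39, 27, 41, -43] -> [-43, 41, 27, -39, 4, -20, 47, -40, -48] -> [-43, 41, 27, -39, 47] -> [-43, 41, 27, -39, 47]
  probe: [-26, -35, 4, 21, 28, -34] -> [-34, 28, 21, 4, -35, -26] -> [21, -35] -> [21, -35]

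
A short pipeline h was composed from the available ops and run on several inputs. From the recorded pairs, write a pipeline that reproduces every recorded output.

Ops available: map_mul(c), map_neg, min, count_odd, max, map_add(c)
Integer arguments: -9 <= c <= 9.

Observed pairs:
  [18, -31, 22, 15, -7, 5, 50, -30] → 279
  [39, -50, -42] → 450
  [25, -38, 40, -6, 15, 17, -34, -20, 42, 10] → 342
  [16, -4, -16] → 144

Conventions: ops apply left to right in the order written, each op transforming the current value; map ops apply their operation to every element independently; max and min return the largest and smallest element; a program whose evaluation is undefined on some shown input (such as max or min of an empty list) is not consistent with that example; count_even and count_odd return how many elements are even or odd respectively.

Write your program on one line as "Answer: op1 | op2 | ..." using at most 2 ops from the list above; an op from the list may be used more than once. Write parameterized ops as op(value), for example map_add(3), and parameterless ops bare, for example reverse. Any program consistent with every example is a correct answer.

map_mul(-9) | max

Check, running the answer program on each example:
  [18, -31, 22, 15, -7, 5, 50, -30] -> [-162, 279, -198, -135, 63, -45, -450, 270] -> 279
  [39, -50, -42] -> [-351, 450, 378] -> 450
  [25, -38, 40, -6, 15, 17, -34, -20, 42, 10] -> [-225, 342, -360, 54, -135, -153, 306, 180, -378, -90] -> 342
  [16, -4, -16] -> [-144, 36, 144] -> 144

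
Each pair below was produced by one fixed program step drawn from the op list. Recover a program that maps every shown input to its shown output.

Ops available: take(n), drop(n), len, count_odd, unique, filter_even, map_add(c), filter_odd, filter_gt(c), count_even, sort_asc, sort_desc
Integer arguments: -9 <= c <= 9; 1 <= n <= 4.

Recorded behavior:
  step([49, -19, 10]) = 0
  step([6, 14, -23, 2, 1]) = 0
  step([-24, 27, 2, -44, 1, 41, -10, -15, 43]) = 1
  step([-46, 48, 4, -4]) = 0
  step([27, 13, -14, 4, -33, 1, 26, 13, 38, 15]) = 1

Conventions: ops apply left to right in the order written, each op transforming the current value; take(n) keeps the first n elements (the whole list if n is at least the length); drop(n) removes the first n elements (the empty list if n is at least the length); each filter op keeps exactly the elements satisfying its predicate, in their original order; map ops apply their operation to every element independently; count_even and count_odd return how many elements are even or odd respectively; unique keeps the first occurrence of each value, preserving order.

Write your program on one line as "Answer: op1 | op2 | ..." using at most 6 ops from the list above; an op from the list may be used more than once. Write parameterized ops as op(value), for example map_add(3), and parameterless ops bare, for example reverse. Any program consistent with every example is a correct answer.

unique | sort_asc | filter_odd | drop(4) | count_odd

Check, running the answer program on each example:
  [49, -19, 10] -> [49, -19, 10] -> [-19, 10, 49] -> [-19, 49] -> [] -> 0
  [6, 14, -23, 2, 1] -> [6, 14, -23, 2, 1] -> [-23, 1, 2, 6, 14] -> [-23, 1] -> [] -> 0
  [-24, 27, 2, -44, 1, 41, -10, -15, 43] -> [-24, 27, 2, -44, 1, 41, -10, -15, 43] -> [-44, -24, -15, -10, 1, 2, 27, 41, 43] -> [-15, 1, 27, 41, 43] -> [43] -> 1
  [-46, 48, 4, -4] -> [-46, 48, 4, -4] -> [-46, -4, 4, 48] -> [] -> [] -> 0
  [27, 13, -14, 4, -33, 1, 26, 13, 38, 15] -> [27, 13, -14, 4, -33, 1, 26, 38, 15] -> [-33, -14, 1, 4, 13, 15, 26, 27, 38] -> [-33, 1, 13, 15, 27] -> [27] -> 1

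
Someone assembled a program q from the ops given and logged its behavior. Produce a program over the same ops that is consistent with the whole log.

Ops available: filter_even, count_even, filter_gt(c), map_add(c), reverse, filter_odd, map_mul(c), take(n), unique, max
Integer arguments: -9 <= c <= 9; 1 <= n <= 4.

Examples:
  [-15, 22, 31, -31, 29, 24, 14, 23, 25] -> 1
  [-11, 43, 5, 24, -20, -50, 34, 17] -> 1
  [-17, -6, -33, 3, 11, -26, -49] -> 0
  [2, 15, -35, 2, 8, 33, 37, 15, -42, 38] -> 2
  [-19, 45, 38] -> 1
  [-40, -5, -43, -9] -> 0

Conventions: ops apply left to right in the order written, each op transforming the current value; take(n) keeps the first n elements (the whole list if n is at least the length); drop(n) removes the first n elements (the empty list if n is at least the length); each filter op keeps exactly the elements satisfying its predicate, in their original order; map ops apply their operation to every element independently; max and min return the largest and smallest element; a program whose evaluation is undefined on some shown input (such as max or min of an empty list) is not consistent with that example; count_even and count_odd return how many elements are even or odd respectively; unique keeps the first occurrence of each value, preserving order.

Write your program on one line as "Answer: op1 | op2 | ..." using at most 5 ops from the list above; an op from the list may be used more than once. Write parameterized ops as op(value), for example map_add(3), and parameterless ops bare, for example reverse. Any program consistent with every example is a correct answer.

filter_gt(-5) | map_add(-2) | take(3) | filter_even | count_even

Check, running the answer program on each example:
  [-15, 22, 31, -31, 29, 24, 14, 23, 25] -> [22, 31, 29, 24, 14, 23, 25] -> [20, 29, 27, 22, 12, 21, 23] -> [20, 29, 27] -> [20] -> 1
  [-11, 43, 5, 24, -20, -50, 34, 17] -> [43, 5, 24, 34, 17] -> [41, 3, 22, 32, 15] -> [41, 3, 22] -> [22] -> 1
  [-17, -6, -33, 3, 11, -26, -49] -> [3, 11] -> [1, 9] -> [1, 9] -> [] -> 0
  [2, 15, -35, 2, 8, 33, 37, 15, -42, 38] -> [2, 15, 2, 8, 33, 37, 15, 38] -> [0, 13, 0, 6, 31, 35, 13, 36] -> [0, 13, 0] -> [0, 0] -> 2
  [-19, 45, 38] -> [45, 38] -> [43, 36] -> [43, 36] -> [36] -> 1
  [-40, -5, -43, -9] -> [] -> [] -> [] -> [] -> 0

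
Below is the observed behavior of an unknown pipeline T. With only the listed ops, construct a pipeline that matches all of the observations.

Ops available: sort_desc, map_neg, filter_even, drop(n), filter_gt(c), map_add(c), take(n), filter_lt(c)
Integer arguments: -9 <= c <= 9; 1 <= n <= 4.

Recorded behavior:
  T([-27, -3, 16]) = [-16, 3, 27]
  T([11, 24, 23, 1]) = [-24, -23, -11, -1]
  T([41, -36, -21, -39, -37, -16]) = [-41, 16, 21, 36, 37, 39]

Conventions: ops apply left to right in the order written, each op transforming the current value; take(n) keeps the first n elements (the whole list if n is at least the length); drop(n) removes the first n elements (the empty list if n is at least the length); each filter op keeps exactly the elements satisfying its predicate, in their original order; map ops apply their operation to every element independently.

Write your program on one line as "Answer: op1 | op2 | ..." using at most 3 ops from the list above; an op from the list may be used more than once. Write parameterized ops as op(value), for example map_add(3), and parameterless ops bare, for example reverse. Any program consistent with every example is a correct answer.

sort_desc | map_neg

Check, running the answer program on each example:
  [-27, -3, 16] -> [16, -3, -27] -> [-16, 3, 27]
  [11, 24, 23, 1] -> [24, 23, 11, 1] -> [-24, -23, -11, -1]
  [41, -36, -21, -39, -37, -16] -> [41, -16, -21, -36, -37, -39] -> [-41, 16, 21, 36, 37, 39]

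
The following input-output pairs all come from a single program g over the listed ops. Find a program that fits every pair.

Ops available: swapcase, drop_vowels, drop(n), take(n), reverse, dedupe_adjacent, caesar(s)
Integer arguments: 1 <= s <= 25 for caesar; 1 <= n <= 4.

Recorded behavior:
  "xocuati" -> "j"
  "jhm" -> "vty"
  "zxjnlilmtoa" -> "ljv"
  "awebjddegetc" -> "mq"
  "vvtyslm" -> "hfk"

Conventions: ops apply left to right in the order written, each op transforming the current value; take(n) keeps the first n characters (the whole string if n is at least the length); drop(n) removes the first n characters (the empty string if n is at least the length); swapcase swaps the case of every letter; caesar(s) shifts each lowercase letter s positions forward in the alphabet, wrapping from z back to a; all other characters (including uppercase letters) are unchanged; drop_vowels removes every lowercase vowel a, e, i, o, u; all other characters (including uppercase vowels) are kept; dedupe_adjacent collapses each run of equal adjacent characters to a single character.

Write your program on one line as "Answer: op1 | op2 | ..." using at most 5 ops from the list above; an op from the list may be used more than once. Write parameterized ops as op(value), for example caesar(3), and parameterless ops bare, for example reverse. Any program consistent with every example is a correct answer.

dedupe_adjacent | caesar(12) | take(3) | drop_vowels

Check, running the answer program on each example:
  "xocuati" -> "xocuati" -> "jaogmfu" -> "jao" -> "j"
  "jhm" -> "jhm" -> "vty" -> "vty" -> "vty"
  "zxjnlilmtoa" -> "zxjnlilmtoa" -> "ljvzxuxyfam" -> "ljv" -> "ljv"
  "awebjddegetc" -> "awebjdegetc" -> "miqnvpqsqfo" -> "miq" -> "mq"
  "vvtyslm" -> "vtyslm" -> "hfkexy" -> "hfk" -> "hfk"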